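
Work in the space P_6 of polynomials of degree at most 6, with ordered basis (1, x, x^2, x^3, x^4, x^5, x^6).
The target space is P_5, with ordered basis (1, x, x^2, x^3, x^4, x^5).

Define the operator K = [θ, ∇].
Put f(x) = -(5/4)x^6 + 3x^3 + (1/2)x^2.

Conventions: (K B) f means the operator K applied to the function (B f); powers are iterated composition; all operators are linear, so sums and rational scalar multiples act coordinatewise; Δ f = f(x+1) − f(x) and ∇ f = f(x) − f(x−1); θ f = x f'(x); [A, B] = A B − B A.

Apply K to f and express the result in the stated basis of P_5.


∇ f = -(15/2)x^5 + (75/4)x^4 - 25x^3 + (111/4)x^2 - (31/2)x + 15/4
θ ∇ f = -(75/2)x^5 + 75x^4 - 75x^3 + (111/2)x^2 - (31/2)x
θ f = -(15/2)x^6 + 9x^3 + x^2
∇ θ f = -45x^5 + (225/2)x^4 - 150x^3 + (279/2)x^2 - 70x + 31/2
[θ, ∇] f = (15/2)x^5 - (75/2)x^4 + 75x^3 - 84x^2 + (109/2)x - 31/2

the image equals g(x) = (15/2)x^5 - (75/2)x^4 + 75x^3 - 84x^2 + (109/2)x - 31/2


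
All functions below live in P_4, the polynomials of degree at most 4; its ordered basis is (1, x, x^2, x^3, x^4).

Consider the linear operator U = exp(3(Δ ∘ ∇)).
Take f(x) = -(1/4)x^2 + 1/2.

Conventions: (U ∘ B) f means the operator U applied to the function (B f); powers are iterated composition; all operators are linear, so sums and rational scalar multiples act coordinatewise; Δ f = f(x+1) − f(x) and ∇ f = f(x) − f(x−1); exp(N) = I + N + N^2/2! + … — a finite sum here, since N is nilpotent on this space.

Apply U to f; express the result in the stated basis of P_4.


the image equals g(x) = -(1/4)x^2 - 1

order-1 term: -3/2
the series for exp(3(Δ ∘ ∇)) f terminates at order 1
exp(3(Δ ∘ ∇)) f = -(1/4)x^2 - 1


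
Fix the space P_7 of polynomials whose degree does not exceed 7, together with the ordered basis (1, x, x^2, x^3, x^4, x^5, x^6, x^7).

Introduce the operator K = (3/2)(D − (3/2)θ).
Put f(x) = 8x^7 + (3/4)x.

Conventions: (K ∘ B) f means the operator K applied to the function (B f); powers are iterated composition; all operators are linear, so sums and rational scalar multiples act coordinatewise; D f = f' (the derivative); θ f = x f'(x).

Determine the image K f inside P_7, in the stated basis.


D f = 56x^6 + 3/4
θ f = 56x^7 + (3/4)x
(-(3/2)θ) f = -84x^7 - (9/8)x
(D − (3/2)θ) f = -84x^7 + 56x^6 - (9/8)x + 3/4
((3/2)(D − (3/2)θ)) f = -126x^7 + 84x^6 - (27/16)x + 9/8

g(x) = -126x^7 + 84x^6 - (27/16)x + 9/8


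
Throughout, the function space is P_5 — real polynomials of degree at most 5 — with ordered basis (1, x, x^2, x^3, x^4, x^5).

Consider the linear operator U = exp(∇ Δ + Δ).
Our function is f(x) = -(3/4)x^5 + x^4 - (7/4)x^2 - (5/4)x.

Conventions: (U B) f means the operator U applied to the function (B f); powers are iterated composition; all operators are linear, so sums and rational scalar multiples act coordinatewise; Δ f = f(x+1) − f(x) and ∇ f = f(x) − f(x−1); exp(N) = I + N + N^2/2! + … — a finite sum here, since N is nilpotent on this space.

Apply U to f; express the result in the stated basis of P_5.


the image equals g(x) = -(3/4)x^5 - (11/4)x^4 - 26x^3 - (241/4)x^2 - (319/2)x - 487/4

order-1 term: -(15/4)x^4 - (37/2)x^3 + (21/2)x^2 - (43/4)x - 17/4
order-2 term: -(15/2)x^3 - (123/2)x^2 - (321/4)x - 9/2
order-3 term: -(15/2)x^2 - (127/2)x - 363/4
order-4 term: -(15/4)x - 43/2
order-5 term: -3/4
the series for exp(∇ Δ + Δ) f terminates at order 5
exp(∇ Δ + Δ) f = -(3/4)x^5 - (11/4)x^4 - 26x^3 - (241/4)x^2 - (319/2)x - 487/4


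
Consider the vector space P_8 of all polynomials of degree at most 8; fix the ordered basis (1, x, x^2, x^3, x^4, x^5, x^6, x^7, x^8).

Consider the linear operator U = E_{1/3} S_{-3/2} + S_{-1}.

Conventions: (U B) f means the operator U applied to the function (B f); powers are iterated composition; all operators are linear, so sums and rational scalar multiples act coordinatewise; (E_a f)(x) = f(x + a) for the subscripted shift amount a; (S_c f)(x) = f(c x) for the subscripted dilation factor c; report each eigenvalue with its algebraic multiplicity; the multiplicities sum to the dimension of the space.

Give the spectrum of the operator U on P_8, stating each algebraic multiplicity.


λ = -2315/128 (multiplicity 1), λ = -275/32 (multiplicity 1), λ = -35/8 (multiplicity 1), λ = -5/2 (multiplicity 1), λ = 2 (multiplicity 1), λ = 13/4 (multiplicity 1), λ = 97/16 (multiplicity 1), λ = 793/64 (multiplicity 1), λ = 6817/256 (multiplicity 1)

image of 1: 2
image of x: -(5/2)x - 1/2
image of x^2: (13/4)x^2 + (3/2)x + 1/4
image of x^3: -(35/8)x^3 - (27/8)x^2 - (9/8)x - 1/8
image of x^4: (97/16)x^4 + (27/4)x^3 + (27/8)x^2 + (3/4)x + 1/16
image of x^5: -(275/32)x^5 - (405/32)x^4 - (135/16)x^3 - (45/16)x^2 - (15/32)x - 1/32
image of x^6: (793/64)x^6 + (729/32)x^5 + (1215/64)x^4 + (135/16)x^3 + (135/64)x^2 + (9/32)x + 1/64
image of x^7: -(2315/128)x^7 - (5103/128)x^6 - (5103/128)x^5 - (2835/128)x^4 - (945/128)x^3 - (189/128)x^2 - (21/128)x - 1/128
image of x^8: (6817/256)x^8 + (2187/32)x^7 + (5103/64)x^6 + (1701/32)x^5 + (2835/128)x^4 + (189/32)x^3 + (63/64)x^2 + (3/32)x + 1/256
the matrix is upper triangular; its diagonal is (2, -5/2, 13/4, -35/8, 97/16, -275/32, 793/64, -2315/128, 6817/256)
for a triangular matrix the eigenvalues are the diagonal entries, with algebraic multiplicity their repetition count


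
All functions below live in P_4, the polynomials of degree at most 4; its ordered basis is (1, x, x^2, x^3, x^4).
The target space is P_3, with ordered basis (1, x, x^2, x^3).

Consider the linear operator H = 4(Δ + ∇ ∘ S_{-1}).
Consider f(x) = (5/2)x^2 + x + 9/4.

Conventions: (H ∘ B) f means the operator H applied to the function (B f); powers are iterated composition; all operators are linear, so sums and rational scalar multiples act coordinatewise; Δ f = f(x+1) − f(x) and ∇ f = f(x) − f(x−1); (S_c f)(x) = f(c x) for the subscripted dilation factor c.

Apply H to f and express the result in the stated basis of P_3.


the result is g(x) = 40x

Δ f = 5x + 7/2
S_{-1} f = (5/2)x^2 - x + 9/4
∇ S_{-1} f = 5x - 7/2
(Δ + ∇ ∘ S_{-1}) f = 10x
(4(Δ + ∇ ∘ S_{-1})) f = 40x


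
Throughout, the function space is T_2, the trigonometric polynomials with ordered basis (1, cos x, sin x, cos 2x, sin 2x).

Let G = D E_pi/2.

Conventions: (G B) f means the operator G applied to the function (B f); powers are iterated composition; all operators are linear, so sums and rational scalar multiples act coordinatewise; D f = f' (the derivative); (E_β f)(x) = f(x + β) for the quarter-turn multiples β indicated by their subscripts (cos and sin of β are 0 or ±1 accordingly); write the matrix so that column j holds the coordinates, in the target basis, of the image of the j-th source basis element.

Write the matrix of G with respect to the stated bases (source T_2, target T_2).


image of 1: 0
image of cos x: -cos x
image of sin x: -sin x
image of cos 2x: 2sin 2x
image of sin 2x: -2cos 2x
each image's coordinates form column j of the matrix

the matrix is [[0, 0, 0, 0, 0]; [0, -1, 0, 0, 0]; [0, 0, -1, 0, 0]; [0, 0, 0, 0, -2]; [0, 0, 0, 2, 0]] (rows listed top to bottom)


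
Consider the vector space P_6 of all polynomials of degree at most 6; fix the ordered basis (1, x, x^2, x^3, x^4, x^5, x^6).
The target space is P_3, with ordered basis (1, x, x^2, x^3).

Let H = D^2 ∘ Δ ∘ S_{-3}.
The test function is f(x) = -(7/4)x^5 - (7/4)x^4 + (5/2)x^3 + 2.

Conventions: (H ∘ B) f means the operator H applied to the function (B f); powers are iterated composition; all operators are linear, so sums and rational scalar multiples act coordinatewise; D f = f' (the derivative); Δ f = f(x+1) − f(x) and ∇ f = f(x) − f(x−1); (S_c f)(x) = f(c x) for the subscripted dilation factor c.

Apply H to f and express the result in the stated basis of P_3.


g(x) = 25515x^2 + 22113x + 6399

S_{-3} f = (1701/4)x^5 - (567/4)x^4 - (135/2)x^3 + 2
Δ S_{-3} f = (8505/4)x^4 + (7371/2)x^3 + (6399/2)x^2 + (5427/4)x + 216
D (Δ ∘ S_{-3}) f = 8505x^3 + (22113/2)x^2 + 6399x + 5427/4
D D (Δ ∘ S_{-3}) f = 25515x^2 + 22113x + 6399


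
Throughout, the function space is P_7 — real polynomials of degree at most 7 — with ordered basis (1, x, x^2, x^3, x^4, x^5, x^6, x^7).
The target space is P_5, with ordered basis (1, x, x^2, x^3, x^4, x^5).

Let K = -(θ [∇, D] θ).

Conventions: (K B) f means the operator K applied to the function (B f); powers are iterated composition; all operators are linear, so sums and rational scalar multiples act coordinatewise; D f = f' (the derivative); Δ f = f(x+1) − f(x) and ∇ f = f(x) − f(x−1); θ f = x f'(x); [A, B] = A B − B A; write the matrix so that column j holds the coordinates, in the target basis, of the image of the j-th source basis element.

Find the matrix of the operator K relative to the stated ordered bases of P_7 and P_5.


the matrix is [[0, 0, 0, 0, 0, 0, 0, 0]; [0, 0, 0, 0, 0, 0, 0, 0]; [0, 0, 0, 0, 0, 0, 0, 0]; [0, 0, 0, 0, 0, 0, 0, 0]; [0, 0, 0, 0, 0, 0, 0, 0]; [0, 0, 0, 0, 0, 0, 0, 0]] (rows listed top to bottom)

image of 1: 0
image of x: 0
image of x^2: 0
image of x^3: 0
image of x^4: 0
image of x^5: 0
image of x^6: 0
image of x^7: 0
each image's coordinates form column j of the matrix


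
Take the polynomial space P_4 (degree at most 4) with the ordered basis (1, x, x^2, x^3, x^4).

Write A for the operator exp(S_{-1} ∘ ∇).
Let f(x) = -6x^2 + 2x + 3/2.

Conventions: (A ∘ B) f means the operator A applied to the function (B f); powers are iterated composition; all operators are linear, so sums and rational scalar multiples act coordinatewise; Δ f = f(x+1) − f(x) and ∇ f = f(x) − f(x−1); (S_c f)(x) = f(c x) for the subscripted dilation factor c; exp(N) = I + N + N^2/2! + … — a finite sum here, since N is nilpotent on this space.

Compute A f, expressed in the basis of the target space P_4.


order-1 term: 12x + 8
order-2 term: 6
the series for exp(S_{-1} ∘ ∇) f terminates at order 2
exp(S_{-1} ∘ ∇) f = -6x^2 + 14x + 31/2

the image equals g(x) = -6x^2 + 14x + 31/2


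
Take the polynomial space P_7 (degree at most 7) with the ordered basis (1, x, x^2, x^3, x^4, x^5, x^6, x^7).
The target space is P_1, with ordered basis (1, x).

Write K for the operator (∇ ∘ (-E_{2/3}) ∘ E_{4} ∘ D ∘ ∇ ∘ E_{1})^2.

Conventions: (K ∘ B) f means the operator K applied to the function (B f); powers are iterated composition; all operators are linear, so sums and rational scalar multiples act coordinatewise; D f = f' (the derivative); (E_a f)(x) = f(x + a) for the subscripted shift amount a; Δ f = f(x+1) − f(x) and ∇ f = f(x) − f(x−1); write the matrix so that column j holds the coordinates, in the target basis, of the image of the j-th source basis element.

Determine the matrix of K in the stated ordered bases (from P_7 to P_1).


the matrix is [[0, 0, 0, 0, 0, 0, 720, 47040]; [0, 0, 0, 0, 0, 0, 0, 5040]] (rows listed top to bottom)

image of 1: 0
image of x: 0
image of x^2: 0
image of x^3: 0
image of x^4: 0
image of x^5: 0
image of x^6: 720
image of x^7: 5040x + 47040
each image's coordinates form column j of the matrix


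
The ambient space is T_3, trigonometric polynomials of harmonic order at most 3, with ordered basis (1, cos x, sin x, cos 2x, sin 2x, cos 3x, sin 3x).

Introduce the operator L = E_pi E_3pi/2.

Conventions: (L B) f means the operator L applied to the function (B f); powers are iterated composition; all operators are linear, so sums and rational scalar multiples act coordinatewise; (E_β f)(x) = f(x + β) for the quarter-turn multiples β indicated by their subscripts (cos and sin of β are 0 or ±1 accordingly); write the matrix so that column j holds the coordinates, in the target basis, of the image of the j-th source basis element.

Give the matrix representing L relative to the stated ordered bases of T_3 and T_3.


image of 1: 1
image of cos x: -sin x
image of sin x: cos x
image of cos 2x: -cos 2x
image of sin 2x: -sin 2x
image of cos 3x: sin 3x
image of sin 3x: -cos 3x
each image's coordinates form column j of the matrix

the matrix is [[1, 0, 0, 0, 0, 0, 0]; [0, 0, 1, 0, 0, 0, 0]; [0, -1, 0, 0, 0, 0, 0]; [0, 0, 0, -1, 0, 0, 0]; [0, 0, 0, 0, -1, 0, 0]; [0, 0, 0, 0, 0, 0, -1]; [0, 0, 0, 0, 0, 1, 0]] (rows listed top to bottom)


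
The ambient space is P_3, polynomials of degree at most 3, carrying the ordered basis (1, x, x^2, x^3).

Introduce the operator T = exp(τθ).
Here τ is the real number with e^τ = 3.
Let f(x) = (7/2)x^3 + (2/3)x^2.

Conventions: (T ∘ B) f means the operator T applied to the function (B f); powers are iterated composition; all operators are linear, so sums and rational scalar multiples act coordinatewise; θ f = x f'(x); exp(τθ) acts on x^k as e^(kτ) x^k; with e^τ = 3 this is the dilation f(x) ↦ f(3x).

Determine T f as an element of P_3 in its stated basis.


exp(τθ) x^k = e^(kτ) x^k; with e^τ = 3 this sends x^k to 3^k x^k
x^2 ↦ 9 x^2
x^3 ↦ 27 x^3
applying this coordinatewise to f: exp(τθ) f = (189/2)x^3 + 6x^2

g(x) = (189/2)x^3 + 6x^2


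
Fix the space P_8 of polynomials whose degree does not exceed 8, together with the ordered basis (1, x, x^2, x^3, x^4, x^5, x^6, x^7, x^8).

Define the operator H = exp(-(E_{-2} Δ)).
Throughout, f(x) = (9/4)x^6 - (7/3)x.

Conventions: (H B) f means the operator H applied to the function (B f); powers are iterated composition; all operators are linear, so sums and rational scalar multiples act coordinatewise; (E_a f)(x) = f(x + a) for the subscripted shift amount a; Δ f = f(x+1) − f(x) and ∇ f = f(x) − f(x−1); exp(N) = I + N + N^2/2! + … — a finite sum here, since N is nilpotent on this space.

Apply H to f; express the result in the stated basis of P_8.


order-1 term: -(27/2)x^5 + (405/4)x^4 - 315x^3 + (2025/4)x^2 - (837/2)x + 1729/12
order-2 term: (135/4)x^4 - 405x^3 + (7425/4)x^2 - (7695/2)x + 12159/4
order-3 term: -45x^3 + (1215/2)x^2 - (5535/2)x + 8505/2
order-4 term: (135/4)x^2 - 405x + 4905/4
order-5 term: -(27/2)x + 405/4
order-6 term: 9/4
the series for exp(-(E_{-2} Δ)) f terminates at order 6
exp(-(E_{-2} Δ)) f = (9/4)x^6 - (27/2)x^5 + 135x^4 - 765x^3 + (12015/4)x^2 - (22363/3)x + 105193/12

g(x) = (9/4)x^6 - (27/2)x^5 + 135x^4 - 765x^3 + (12015/4)x^2 - (22363/3)x + 105193/12


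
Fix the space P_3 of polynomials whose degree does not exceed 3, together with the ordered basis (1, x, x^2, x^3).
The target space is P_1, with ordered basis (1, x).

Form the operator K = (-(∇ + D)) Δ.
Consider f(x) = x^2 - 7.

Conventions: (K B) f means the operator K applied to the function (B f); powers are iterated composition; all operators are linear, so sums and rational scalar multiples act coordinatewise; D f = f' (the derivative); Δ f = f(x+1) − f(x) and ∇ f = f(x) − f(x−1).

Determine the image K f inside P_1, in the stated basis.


g(x) = -4

Δ f = 2x + 1
∇ Δ f = 2
D Δ f = 2
(∇ + D) Δ f = 4
(-(∇ + D)) Δ f = -4


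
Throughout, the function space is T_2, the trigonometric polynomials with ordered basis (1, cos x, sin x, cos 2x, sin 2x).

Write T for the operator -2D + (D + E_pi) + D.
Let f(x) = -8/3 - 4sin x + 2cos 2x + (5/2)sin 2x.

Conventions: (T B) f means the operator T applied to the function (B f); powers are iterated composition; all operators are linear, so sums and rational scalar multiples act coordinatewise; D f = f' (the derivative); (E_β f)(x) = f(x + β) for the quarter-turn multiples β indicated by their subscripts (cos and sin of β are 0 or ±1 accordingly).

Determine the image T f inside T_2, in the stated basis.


the result is g(x) = -8/3 + 4sin x + 2cos 2x + (5/2)sin 2x

D f = -4cos x + 5cos 2x - 4sin 2x
(-2D) f = 8cos x - 10cos 2x + 8sin 2x
D f = -4cos x + 5cos 2x - 4sin 2x
E_pi f = -8/3 + 4sin x + 2cos 2x + (5/2)sin 2x
(D + E_pi) f = -8/3 - 4cos x + 4sin x + 7cos 2x - (3/2)sin 2x
D f = -4cos x + 5cos 2x - 4sin 2x
(-2D + (D + E_pi) + D) f = -8/3 + 4sin x + 2cos 2x + (5/2)sin 2x


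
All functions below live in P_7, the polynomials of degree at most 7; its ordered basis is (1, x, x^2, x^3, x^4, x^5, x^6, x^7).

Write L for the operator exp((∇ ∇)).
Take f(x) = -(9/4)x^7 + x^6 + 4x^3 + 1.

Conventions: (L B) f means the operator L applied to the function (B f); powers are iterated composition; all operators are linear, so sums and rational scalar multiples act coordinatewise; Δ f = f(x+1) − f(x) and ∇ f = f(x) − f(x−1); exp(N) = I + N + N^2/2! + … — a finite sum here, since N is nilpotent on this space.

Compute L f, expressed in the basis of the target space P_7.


g(x) = -(9/4)x^7 + x^6 - (189/2)x^5 + (1005/2)x^4 - (4327/2)x^3 + (14955/2)x^2 - (32055/2)x + 32685/2

order-1 term: -(189/2)x^5 + (1005/2)x^4 - (2445/2)x^3 + (3255/2)x^2 - (2265/2)x + 643/2
order-2 term: -945x^3 + 5850x^2 - 13005x + 10230
order-3 term: -1890x + 5790
the series for exp((∇ ∇)) f terminates at order 3
exp((∇ ∇)) f = -(9/4)x^7 + x^6 - (189/2)x^5 + (1005/2)x^4 - (4327/2)x^3 + (14955/2)x^2 - (32055/2)x + 32685/2


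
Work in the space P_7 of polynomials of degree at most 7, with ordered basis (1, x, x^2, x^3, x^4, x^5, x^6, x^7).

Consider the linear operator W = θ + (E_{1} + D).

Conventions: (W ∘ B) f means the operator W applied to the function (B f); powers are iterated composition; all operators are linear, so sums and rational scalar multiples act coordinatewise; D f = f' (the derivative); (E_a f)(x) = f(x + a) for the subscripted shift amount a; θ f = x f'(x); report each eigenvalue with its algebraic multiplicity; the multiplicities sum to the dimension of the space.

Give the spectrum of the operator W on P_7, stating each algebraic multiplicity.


λ = 1 (multiplicity 1), λ = 2 (multiplicity 1), λ = 3 (multiplicity 1), λ = 4 (multiplicity 1), λ = 5 (multiplicity 1), λ = 6 (multiplicity 1), λ = 7 (multiplicity 1), λ = 8 (multiplicity 1)

image of 1: 1
image of x: 2x + 2
image of x^2: 3x^2 + 4x + 1
image of x^3: 4x^3 + 6x^2 + 3x + 1
image of x^4: 5x^4 + 8x^3 + 6x^2 + 4x + 1
image of x^5: 6x^5 + 10x^4 + 10x^3 + 10x^2 + 5x + 1
image of x^6: 7x^6 + 12x^5 + 15x^4 + 20x^3 + 15x^2 + 6x + 1
image of x^7: 8x^7 + 14x^6 + 21x^5 + 35x^4 + 35x^3 + 21x^2 + 7x + 1
the matrix is upper triangular; its diagonal is (1, 2, 3, 4, 5, 6, 7, 8)
for a triangular matrix the eigenvalues are the diagonal entries, with algebraic multiplicity their repetition count


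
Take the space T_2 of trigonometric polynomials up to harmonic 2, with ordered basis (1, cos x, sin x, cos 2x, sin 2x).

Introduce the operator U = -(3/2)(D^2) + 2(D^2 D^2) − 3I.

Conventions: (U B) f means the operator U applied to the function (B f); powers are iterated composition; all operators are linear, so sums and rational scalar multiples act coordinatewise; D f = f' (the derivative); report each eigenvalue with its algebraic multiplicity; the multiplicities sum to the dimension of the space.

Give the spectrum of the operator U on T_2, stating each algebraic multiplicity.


λ = -3 (multiplicity 1), λ = 1/2 (multiplicity 2), λ = 35 (multiplicity 2)

image of 1: -3
image of cos x: (1/2)cos x
image of sin x: (1/2)sin x
image of cos 2x: 35cos 2x
image of sin 2x: 35sin 2x
the matrix is diagonal; its diagonal is (-3, 1/2, 1/2, 35, 35)
for a triangular matrix the eigenvalues are the diagonal entries, with algebraic multiplicity their repetition count


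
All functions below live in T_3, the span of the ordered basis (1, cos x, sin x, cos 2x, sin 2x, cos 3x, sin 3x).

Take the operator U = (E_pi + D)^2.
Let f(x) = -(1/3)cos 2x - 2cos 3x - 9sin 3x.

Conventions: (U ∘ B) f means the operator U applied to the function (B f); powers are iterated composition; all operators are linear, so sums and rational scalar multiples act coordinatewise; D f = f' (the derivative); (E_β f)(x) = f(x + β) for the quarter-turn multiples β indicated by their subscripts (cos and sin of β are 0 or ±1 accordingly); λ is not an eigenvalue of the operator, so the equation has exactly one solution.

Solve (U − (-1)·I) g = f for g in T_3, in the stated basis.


write g with unknown coordinates in the stated basis and equate coefficients in (U − (-1)·I) g = f
solving from the highest basis element down gives g = (1/30)cos 2x - (1/15)sin 2x - (8/17)cos 3x + (15/17)sin 3x
check: U g = -(11/30)cos 2x + (1/15)sin 2x - (26/17)cos 3x - (168/17)sin 3x
so U g − (-1)·g = -(1/3)cos 2x - 2cos 3x - 9sin 3x = f ✓

the image equals g(x) = (1/30)cos 2x - (1/15)sin 2x - (8/17)cos 3x + (15/17)sin 3x


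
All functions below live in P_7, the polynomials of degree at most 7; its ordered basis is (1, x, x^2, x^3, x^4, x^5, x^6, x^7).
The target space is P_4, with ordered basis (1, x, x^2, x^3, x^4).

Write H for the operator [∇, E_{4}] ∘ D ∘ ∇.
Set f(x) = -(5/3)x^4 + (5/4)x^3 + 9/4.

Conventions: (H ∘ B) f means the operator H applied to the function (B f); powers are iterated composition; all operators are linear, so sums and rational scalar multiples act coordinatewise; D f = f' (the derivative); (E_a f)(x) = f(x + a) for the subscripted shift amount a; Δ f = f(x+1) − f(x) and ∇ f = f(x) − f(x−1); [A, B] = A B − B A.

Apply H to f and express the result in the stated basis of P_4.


the result is g(x) = 0

∇ f = -(20/3)x^3 + (55/4)x^2 - (125/12)x + 35/12
D ∇ f = -20x^2 + (55/2)x - 125/12
E_{4} D ∇ f = -20x^2 - (265/2)x - 2645/12
∇ E_{4} D ∇ f = -40x - 225/2
∇ D ∇ f = -40x + 95/2
E_{4} ∇ D ∇ f = -40x - 225/2
[∇, E_{4}] D ∇ f = 0


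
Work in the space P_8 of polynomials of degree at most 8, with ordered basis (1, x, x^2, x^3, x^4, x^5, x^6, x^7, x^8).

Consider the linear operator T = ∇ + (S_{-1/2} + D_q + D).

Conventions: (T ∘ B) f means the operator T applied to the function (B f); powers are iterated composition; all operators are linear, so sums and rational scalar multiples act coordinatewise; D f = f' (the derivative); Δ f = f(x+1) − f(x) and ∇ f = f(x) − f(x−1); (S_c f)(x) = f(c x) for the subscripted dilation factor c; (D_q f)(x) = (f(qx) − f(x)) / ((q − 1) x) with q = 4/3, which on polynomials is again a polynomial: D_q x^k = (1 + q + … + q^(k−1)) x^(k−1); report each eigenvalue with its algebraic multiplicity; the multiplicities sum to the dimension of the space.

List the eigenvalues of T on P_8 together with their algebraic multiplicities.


image of 1: 1
image of x: -(1/2)x + 3
image of x^2: (1/4)x^2 + (19/3)x - 1
image of x^3: -(1/8)x^3 + (91/9)x^2 - 3x + 1
image of x^4: (1/16)x^4 + (391/27)x^3 - 6x^2 + 4x - 1
image of x^5: -(1/32)x^5 + (1591/81)x^4 - 10x^3 + 10x^2 - 5x + 1
image of x^6: (1/64)x^6 + (6283/243)x^5 - 15x^4 + 20x^3 - 15x^2 + 6x - 1
image of x^7: -(1/128)x^7 + (24403/729)x^6 - 21x^5 + 35x^4 - 35x^3 + 21x^2 - 7x + 1
image of x^8: (1/256)x^8 + (93967/2187)x^7 - 28x^6 + 56x^5 - 70x^4 + 56x^3 - 28x^2 + 8x - 1
the matrix is upper triangular; its diagonal is (1, -1/2, 1/4, -1/8, 1/16, -1/32, 1/64, -1/128, 1/256)
for a triangular matrix the eigenvalues are the diagonal entries, with algebraic multiplicity their repetition count

λ = -1/2 (multiplicity 1), λ = -1/8 (multiplicity 1), λ = -1/32 (multiplicity 1), λ = -1/128 (multiplicity 1), λ = 1/256 (multiplicity 1), λ = 1/64 (multiplicity 1), λ = 1/16 (multiplicity 1), λ = 1/4 (multiplicity 1), λ = 1 (multiplicity 1)


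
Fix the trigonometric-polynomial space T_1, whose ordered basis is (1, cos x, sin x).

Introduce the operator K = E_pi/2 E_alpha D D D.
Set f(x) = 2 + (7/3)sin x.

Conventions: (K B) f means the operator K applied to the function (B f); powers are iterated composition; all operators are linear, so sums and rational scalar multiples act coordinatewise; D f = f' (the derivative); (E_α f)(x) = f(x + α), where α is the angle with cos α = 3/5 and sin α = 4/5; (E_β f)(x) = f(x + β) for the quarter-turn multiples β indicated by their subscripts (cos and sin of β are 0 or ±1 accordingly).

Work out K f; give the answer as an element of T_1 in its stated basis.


D f = (7/3)cos x
D D f = -(7/3)sin x
D D D f = -(7/3)cos x
E_alpha D D D f = -(7/5)cos x + (28/15)sin x
E_pi/2 E_alpha D D D f = (28/15)cos x + (7/5)sin x

g(x) = (28/15)cos x + (7/5)sin x


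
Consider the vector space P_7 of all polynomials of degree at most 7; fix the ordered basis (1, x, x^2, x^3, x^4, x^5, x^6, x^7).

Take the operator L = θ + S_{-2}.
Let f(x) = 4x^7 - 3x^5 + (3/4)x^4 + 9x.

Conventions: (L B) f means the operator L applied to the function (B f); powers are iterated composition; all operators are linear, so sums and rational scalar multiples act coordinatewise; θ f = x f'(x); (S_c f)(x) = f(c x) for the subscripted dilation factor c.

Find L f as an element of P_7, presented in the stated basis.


g(x) = -484x^7 + 81x^5 + 15x^4 - 9x

θ f = 28x^7 - 15x^5 + 3x^4 + 9x
S_{-2} f = -512x^7 + 96x^5 + 12x^4 - 18x
(θ + S_{-2}) f = -484x^7 + 81x^5 + 15x^4 - 9x


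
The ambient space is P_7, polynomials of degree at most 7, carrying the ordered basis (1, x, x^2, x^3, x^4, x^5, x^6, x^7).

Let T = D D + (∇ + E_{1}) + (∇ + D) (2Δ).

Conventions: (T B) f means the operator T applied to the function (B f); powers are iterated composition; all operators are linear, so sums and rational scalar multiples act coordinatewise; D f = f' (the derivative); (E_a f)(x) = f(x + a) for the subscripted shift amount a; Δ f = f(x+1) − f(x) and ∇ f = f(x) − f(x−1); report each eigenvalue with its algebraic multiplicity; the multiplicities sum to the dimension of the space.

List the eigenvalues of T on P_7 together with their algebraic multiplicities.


image of 1: 1
image of x: x + 2
image of x^2: x^2 + 4x + 10
image of x^3: x^3 + 6x^2 + 30x + 8
image of x^4: x^4 + 8x^3 + 60x^2 + 32x + 12
image of x^5: x^5 + 10x^4 + 100x^3 + 80x^2 + 60x + 12
image of x^6: x^6 + 12x^5 + 150x^4 + 160x^3 + 180x^2 + 72x + 16
image of x^7: x^7 + 14x^6 + 210x^5 + 280x^4 + 420x^3 + 252x^2 + 112x + 16
the matrix is upper triangular; its diagonal is (1, 1, 1, 1, 1, 1, 1, 1)
for a triangular matrix the eigenvalues are the diagonal entries, with algebraic multiplicity their repetition count

λ = 1 (multiplicity 8)


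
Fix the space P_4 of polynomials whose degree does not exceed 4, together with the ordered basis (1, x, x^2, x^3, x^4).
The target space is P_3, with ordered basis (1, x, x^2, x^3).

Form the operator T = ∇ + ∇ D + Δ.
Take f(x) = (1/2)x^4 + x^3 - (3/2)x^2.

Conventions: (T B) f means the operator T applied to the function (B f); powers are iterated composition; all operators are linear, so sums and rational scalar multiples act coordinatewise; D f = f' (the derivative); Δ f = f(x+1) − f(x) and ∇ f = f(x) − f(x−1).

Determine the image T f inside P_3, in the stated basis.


the image equals g(x) = 4x^3 + 12x^2 - 2x - 2

∇ f = 2x^3 - 4x + 2
D f = 2x^3 + 3x^2 - 3x
∇ D f = 6x^2 - 4
Δ f = 2x^3 + 6x^2 + 2x
(∇ + ∇ D + Δ) f = 4x^3 + 12x^2 - 2x - 2


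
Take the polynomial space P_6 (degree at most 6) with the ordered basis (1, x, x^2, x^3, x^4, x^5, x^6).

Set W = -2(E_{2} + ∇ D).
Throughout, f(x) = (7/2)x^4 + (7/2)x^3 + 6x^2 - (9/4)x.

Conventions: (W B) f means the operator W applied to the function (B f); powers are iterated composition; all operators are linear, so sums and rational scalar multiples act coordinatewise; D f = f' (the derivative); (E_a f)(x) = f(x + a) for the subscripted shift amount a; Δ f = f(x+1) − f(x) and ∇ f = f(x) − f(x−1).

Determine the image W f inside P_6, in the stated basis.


g(x) = -7x^4 - 63x^3 - 306x^2 - (619/2)x - 238

E_{2} f = (7/2)x^4 + (63/2)x^3 + 111x^2 + (703/4)x + 207/2
D f = 14x^3 + (21/2)x^2 + 12x - 9/4
∇ D f = 42x^2 - 21x + 31/2
(E_{2} + ∇ D) f = (7/2)x^4 + (63/2)x^3 + 153x^2 + (619/4)x + 119
(-2(E_{2} + ∇ D)) f = -7x^4 - 63x^3 - 306x^2 - (619/2)x - 238


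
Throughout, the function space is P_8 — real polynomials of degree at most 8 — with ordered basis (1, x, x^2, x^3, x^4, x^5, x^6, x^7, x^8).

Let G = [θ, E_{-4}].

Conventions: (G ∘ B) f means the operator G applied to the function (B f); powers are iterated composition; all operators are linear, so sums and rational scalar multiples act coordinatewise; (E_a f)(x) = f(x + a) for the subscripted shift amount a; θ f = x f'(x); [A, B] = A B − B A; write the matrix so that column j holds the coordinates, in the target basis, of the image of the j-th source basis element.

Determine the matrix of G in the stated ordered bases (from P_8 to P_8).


image of 1: 0
image of x: 4
image of x^2: 8x - 32
image of x^3: 12x^2 - 96x + 192
image of x^4: 16x^3 - 192x^2 + 768x - 1024
image of x^5: 20x^4 - 320x^3 + 1920x^2 - 5120x + 5120
image of x^6: 24x^5 - 480x^4 + 3840x^3 - 15360x^2 + 30720x - 24576
image of x^7: 28x^6 - 672x^5 + 6720x^4 - 35840x^3 + 107520x^2 - 172032x + 114688
image of x^8: 32x^7 - 896x^6 + 10752x^5 - 71680x^4 + 286720x^3 - 688128x^2 + 917504x - 524288
each image's coordinates form column j of the matrix

the matrix is [[0, 4, -32, 192, -1024, 5120, -24576, 114688, -524288]; [0, 0, 8, -96, 768, -5120, 30720, -172032, 917504]; [0, 0, 0, 12, -192, 1920, -15360, 107520, -688128]; [0, 0, 0, 0, 16, -320, 3840, -35840, 286720]; [0, 0, 0, 0, 0, 20, -480, 6720, -71680]; [0, 0, 0, 0, 0, 0, 24, -672, 10752]; [0, 0, 0, 0, 0, 0, 0, 28, -896]; [0, 0, 0, 0, 0, 0, 0, 0, 32]; [0, 0, 0, 0, 0, 0, 0, 0, 0]] (rows listed top to bottom)


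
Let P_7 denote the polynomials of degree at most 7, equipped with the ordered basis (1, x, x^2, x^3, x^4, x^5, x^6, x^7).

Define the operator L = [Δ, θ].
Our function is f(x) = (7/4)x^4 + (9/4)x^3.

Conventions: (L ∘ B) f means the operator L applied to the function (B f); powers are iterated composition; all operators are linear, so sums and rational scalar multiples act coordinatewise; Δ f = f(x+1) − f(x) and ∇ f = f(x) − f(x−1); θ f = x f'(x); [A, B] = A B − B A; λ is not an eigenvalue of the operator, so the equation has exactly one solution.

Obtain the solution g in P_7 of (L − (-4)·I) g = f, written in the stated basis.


write g with unknown coordinates in the stated basis and equate coefficients in (L − (-4)·I) g = f
solving from the highest basis element down gives g = (7/16)x^4 + (1/8)x^3 - (45/32)x^2 - (51/64)x + 95/256
check: L g = (7/4)x^3 + (45/8)x^2 + (51/16)x - 95/64
so L g − (-4)·g = (7/4)x^4 + (9/4)x^3 = f ✓

the result is g(x) = (7/16)x^4 + (1/8)x^3 - (45/32)x^2 - (51/64)x + 95/256


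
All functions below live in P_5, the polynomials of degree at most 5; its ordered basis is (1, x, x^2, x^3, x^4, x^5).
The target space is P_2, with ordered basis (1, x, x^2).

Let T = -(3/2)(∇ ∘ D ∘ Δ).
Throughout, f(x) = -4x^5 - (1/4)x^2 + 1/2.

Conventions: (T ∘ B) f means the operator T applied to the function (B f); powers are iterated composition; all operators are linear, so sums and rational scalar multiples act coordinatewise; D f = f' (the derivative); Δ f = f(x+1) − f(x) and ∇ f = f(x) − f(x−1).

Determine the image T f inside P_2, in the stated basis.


the image equals g(x) = 360x^2 + 60

Δ f = -20x^4 - 40x^3 - 40x^2 - (41/2)x - 17/4
D Δ f = -80x^3 - 120x^2 - 80x - 41/2
∇ D Δ f = -240x^2 - 40
(-(3/2)(∇ ∘ D ∘ Δ)) f = 360x^2 + 60


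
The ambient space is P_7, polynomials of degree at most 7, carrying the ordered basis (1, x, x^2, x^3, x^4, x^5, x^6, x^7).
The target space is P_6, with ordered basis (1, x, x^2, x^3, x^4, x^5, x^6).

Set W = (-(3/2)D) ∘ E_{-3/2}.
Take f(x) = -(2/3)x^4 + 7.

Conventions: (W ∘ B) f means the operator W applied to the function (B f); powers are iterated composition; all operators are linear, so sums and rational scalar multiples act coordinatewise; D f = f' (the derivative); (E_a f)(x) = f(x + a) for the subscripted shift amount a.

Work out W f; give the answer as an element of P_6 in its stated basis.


E_{-3/2} f = -(2/3)x^4 + 4x^3 - 9x^2 + 9x + 29/8
D E_{-3/2} f = -(8/3)x^3 + 12x^2 - 18x + 9
(-(3/2)D) E_{-3/2} f = 4x^3 - 18x^2 + 27x - 27/2

the result is g(x) = 4x^3 - 18x^2 + 27x - 27/2


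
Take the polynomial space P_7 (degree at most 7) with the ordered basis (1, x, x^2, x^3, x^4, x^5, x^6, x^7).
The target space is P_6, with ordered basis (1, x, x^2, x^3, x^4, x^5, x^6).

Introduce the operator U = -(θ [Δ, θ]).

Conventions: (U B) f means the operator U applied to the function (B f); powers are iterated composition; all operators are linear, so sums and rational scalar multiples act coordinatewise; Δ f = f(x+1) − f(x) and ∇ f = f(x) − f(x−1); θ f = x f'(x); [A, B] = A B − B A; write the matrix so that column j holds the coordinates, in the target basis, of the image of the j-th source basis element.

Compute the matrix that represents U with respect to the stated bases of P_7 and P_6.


image of 1: 0
image of x: 0
image of x^2: -2x
image of x^3: -6x^2 - 6x
image of x^4: -12x^3 - 24x^2 - 12x
image of x^5: -20x^4 - 60x^3 - 60x^2 - 20x
image of x^6: -30x^5 - 120x^4 - 180x^3 - 120x^2 - 30x
image of x^7: -42x^6 - 210x^5 - 420x^4 - 420x^3 - 210x^2 - 42x
each image's coordinates form column j of the matrix

the matrix is [[0, 0, 0, 0, 0, 0, 0, 0]; [0, 0, -2, -6, -12, -20, -30, -42]; [0, 0, 0, -6, -24, -60, -120, -210]; [0, 0, 0, 0, -12, -60, -180, -420]; [0, 0, 0, 0, 0, -20, -120, -420]; [0, 0, 0, 0, 0, 0, -30, -210]; [0, 0, 0, 0, 0, 0, 0, -42]] (rows listed top to bottom)


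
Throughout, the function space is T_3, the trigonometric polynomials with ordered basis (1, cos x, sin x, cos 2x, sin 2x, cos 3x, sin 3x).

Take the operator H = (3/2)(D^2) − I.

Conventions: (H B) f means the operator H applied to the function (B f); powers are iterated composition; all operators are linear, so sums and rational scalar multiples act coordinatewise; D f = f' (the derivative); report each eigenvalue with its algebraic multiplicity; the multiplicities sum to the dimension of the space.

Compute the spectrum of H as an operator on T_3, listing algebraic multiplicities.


image of 1: -1
image of cos x: -(5/2)cos x
image of sin x: -(5/2)sin x
image of cos 2x: -7cos 2x
image of sin 2x: -7sin 2x
image of cos 3x: -(29/2)cos 3x
image of sin 3x: -(29/2)sin 3x
the matrix is diagonal; its diagonal is (-1, -5/2, -5/2, -7, -7, -29/2, -29/2)
for a triangular matrix the eigenvalues are the diagonal entries, with algebraic multiplicity their repetition count

λ = -29/2 (multiplicity 2), λ = -7 (multiplicity 2), λ = -5/2 (multiplicity 2), λ = -1 (multiplicity 1)


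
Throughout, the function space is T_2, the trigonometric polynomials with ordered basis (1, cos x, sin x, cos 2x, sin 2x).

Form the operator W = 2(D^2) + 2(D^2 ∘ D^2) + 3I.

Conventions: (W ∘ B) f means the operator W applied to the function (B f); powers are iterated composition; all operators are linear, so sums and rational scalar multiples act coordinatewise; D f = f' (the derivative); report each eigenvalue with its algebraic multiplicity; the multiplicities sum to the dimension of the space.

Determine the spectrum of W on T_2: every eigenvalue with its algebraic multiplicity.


λ = 3 (multiplicity 3), λ = 27 (multiplicity 2)

image of 1: 3
image of cos x: 3cos x
image of sin x: 3sin x
image of cos 2x: 27cos 2x
image of sin 2x: 27sin 2x
the matrix is diagonal; its diagonal is (3, 3, 3, 27, 27)
for a triangular matrix the eigenvalues are the diagonal entries, with algebraic multiplicity their repetition count


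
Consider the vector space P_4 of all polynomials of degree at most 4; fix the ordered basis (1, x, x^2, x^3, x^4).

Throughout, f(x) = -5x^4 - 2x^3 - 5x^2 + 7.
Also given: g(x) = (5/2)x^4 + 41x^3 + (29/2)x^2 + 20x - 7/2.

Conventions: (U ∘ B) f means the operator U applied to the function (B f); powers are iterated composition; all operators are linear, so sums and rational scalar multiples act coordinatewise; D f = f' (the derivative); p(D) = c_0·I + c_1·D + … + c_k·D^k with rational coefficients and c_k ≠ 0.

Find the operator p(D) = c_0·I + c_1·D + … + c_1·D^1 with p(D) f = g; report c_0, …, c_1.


p(D) = -(1/2)·I − 2·D, i.e. c_0 = -1/2, c_1 = -2

D^0 f = -5x^4 - 2x^3 - 5x^2 + 7
D^1 f = -20x^3 - 6x^2 - 10x
matching coefficients of g against c_0 f + c_1 Df + … from the top degree down determines the c_i
solution: c_0 = -1/2, c_1 = -2


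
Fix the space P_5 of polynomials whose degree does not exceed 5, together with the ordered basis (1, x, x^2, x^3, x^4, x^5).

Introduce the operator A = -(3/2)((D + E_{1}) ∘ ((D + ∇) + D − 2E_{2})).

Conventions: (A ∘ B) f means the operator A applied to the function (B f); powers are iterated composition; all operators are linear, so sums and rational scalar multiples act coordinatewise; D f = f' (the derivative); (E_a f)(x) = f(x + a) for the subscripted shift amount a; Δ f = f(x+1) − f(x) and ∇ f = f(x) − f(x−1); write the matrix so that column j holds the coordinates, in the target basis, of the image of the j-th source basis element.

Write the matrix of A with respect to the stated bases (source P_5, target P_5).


the matrix is [[3, 15/2, 45/2, 111, 639/2, 960]; [0, 3, 15, 135/2, 444, 3195/2]; [0, 0, 3, 45/2, 135, 1110]; [0, 0, 0, 3, 30, 225]; [0, 0, 0, 0, 3, 75/2]; [0, 0, 0, 0, 0, 3]] (rows listed top to bottom)

image of 1: 3
image of x: 3x + 15/2
image of x^2: 3x^2 + 15x + 45/2
image of x^3: 3x^3 + (45/2)x^2 + (135/2)x + 111
image of x^4: 3x^4 + 30x^3 + 135x^2 + 444x + 639/2
image of x^5: 3x^5 + (75/2)x^4 + 225x^3 + 1110x^2 + (3195/2)x + 960
each image's coordinates form column j of the matrix


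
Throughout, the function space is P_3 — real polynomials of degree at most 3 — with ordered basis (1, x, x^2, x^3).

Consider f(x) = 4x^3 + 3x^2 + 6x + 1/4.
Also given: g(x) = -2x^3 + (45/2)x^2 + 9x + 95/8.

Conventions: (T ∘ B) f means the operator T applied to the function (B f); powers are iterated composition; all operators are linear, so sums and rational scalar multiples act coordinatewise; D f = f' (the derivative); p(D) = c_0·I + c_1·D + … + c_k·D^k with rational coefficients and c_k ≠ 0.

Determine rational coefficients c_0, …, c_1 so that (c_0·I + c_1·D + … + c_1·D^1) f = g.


D^0 f = 4x^3 + 3x^2 + 6x + 1/4
D^1 f = 12x^2 + 6x + 6
matching coefficients of g against c_0 f + c_1 Df + … from the top degree down determines the c_i
solution: c_0 = -1/2, c_1 = 2

c_0 = -1/2, c_1 = 2


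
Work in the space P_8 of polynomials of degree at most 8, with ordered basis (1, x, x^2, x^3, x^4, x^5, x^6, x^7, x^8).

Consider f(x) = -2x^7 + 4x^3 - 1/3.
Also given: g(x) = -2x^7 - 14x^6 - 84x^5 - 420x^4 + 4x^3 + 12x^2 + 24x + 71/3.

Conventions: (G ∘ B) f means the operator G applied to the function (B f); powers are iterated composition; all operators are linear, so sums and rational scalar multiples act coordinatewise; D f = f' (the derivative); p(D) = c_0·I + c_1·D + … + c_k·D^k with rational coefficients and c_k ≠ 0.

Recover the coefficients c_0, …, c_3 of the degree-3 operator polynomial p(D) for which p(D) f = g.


c_0 = 1, c_1 = 1, c_2 = 1, c_3 = 1

D^0 f = -2x^7 + 4x^3 - 1/3
D^1 f = -14x^6 + 12x^2
D^2 f = -84x^5 + 24x
D^3 f = -420x^4 + 24
matching coefficients of g against c_0 f + c_1 Df + … from the top degree down determines the c_i
solution: c_0 = 1, c_1 = 1, c_2 = 1, c_3 = 1


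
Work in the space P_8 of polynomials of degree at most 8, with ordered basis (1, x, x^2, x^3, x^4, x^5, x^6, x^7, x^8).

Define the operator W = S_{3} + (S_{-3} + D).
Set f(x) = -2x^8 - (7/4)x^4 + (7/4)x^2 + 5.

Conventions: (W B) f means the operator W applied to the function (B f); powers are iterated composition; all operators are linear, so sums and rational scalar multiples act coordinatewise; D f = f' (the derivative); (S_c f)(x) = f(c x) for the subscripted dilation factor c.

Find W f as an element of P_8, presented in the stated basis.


g(x) = -26244x^8 - 16x^7 - (567/2)x^4 - 7x^3 + (63/2)x^2 + (7/2)x + 10

S_{3} f = -13122x^8 - (567/4)x^4 + (63/4)x^2 + 5
S_{-3} f = -13122x^8 - (567/4)x^4 + (63/4)x^2 + 5
D f = -16x^7 - 7x^3 + (7/2)x
(S_{-3} + D) f = -13122x^8 - 16x^7 - (567/4)x^4 - 7x^3 + (63/4)x^2 + (7/2)x + 5
(S_{3} + (S_{-3} + D)) f = -26244x^8 - 16x^7 - (567/2)x^4 - 7x^3 + (63/2)x^2 + (7/2)x + 10


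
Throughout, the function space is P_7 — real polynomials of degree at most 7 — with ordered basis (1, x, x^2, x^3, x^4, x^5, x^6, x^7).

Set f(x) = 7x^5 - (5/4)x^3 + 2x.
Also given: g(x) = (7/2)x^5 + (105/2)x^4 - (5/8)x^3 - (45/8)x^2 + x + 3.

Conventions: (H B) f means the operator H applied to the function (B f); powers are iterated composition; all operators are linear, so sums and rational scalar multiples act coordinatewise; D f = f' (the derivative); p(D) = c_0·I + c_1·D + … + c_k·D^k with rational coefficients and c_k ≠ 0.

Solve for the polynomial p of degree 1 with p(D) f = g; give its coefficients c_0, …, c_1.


D^0 f = 7x^5 - (5/4)x^3 + 2x
D^1 f = 35x^4 - (15/4)x^2 + 2
matching coefficients of g against c_0 f + c_1 Df + … from the top degree down determines the c_i
solution: c_0 = 1/2, c_1 = 3/2

c_0 = 1/2, c_1 = 3/2
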